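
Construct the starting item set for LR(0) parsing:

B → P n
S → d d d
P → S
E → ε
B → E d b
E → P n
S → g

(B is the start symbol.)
First, augment the grammar with B' → B
I₀ = CLOSURE({ [B' → . B] }):
  [B' → . B] has the dot before B: add [B → . P n], [B → . E d b]
  [B → . P n] has the dot before P: add [P → . S]
  [B → . E d b] has the dot before E: add [E → .], [E → . P n]
  [P → . S] has the dot before S: add [S → . d d d], [S → . g]
No further items can be added.

I₀ = { [B → . E d b], [B → . P n], [B' → . B], [E → . P n], [E → .], [P → . S], [S → . d d d], [S → . g] }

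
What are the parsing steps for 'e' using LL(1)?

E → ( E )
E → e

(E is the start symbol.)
Stack is shown with the top on the left.

Stack  Input  Action
--------------------
E $    e $    output E → e
e $    e $    match 'e'
$      $      accept

The string is accepted.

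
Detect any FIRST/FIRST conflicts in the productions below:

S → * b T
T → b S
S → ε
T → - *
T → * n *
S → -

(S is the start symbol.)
No FIRST/FIRST conflicts.

A FIRST/FIRST conflict occurs when two productions N → α and N → β for the same non-terminal have FIRST(α) ∩ FIRST(β) ≠ ∅ (with ε ∈ FIRST of a nullable right-hand side, so two nullable alternatives also conflict).

Productions for S:
  S → * b T: FIRST = { '*' }
  S → ε: FIRST = { ε }
  S → -: FIRST = { '-' }
Productions for T:
  T → b S: FIRST = { 'b' }
  T → - *: FIRST = { '-' }
  T → * n *: FIRST = { '*' }

All alternatives of each non-terminal have pairwise disjoint FIRST sets.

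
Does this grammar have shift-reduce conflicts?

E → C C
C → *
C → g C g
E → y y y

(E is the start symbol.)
No shift-reduce conflicts

A shift-reduce conflict occurs when an LR(0) state has both:
  - a complete (reduce) item [A → α .] (dot at the end), and
  - a shift item [B → β . c γ] (dot before a terminal).

Augment with E' → E and build the canonical LR(0) collection (I0 = CLOSURE({[E' → . E]}), then GOTO on every symbol after a dot until no new states appear). It has 11 states:
  I0: { [C → . *], [C → . g C g], [E → . C C], [E → . y y y], [E' → . E] }  — shift
  I1: { [C → * .] }  — reduce
  I2: { [C → . *], [C → . g C g], [E → C . C] }  — shift
  I3: { [E' → E .] }  — accept
  I4: { [C → . *], [C → . g C g], [C → g . C g] }  — shift
  I5: { [E → y . y y] }  — shift
  I6: { [E → y y . y] }  — shift
  I7: { [E → y y y .] }  — reduce
  I8: { [C → g C . g] }  — shift
  I9: { [C → g C g .] }  — reduce
  I10: { [E → C C .] }  — reduce

No state contains both a complete item and a shift item.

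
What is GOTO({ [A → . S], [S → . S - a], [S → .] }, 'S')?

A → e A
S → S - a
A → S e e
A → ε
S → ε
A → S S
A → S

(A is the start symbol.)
{ [A → S .], [S → S . - a] }

GOTO(I, 'S') = CLOSURE({ [A → αX.β] : [A → α.Xβ] ∈ I, X = 'S' })

Items with dot before 'S', with the dot advanced:
  [A → . S] → [A → S .]
  [S → . S - a] → [S → S . - a]
Closure adds nothing (no advanced item has the dot before a non-terminal).

GOTO = { [A → S .], [S → S . - a] }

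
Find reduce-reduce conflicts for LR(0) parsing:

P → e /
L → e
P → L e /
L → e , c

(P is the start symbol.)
Augment with P' → P and build the canonical LR(0) collection (I0 = CLOSURE({[P' → . P]}), then GOTO on every symbol after a dot until no new states appear). It has 9 states:
  I0: { [L → . e , c], [L → . e], [P → . L e /], [P → . e /], [P' → . P] }  — shift
  I1: { [P → L . e /] }  — shift
  I2: { [P' → P .] }  — accept
  I3: { [L → e . , c], [L → e .], [P → e . /] }  — shift, reduce
  I4: { [L → e , . c] }  — shift
  I5: { [P → e / .] }  — reduce
  I6: { [L → e , c .] }  — reduce
  I7: { [P → L e . /] }  — shift
  I8: { [P → L e / .] }  — reduce

No state contains more than one complete item.

Answer: No reduce-reduce conflicts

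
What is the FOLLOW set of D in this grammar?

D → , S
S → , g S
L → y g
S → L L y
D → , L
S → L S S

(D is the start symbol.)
{ $ }

D is the start symbol, so $ ∈ FOLLOW(D).
D does not occur on any right-hand side.

Taking the union: FOLLOW(D) = { $ }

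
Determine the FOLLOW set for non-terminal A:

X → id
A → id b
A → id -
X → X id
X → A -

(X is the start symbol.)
To compute FOLLOW(A), find every occurrence of A on a right-hand side N → α A β: add FIRST(β) \ {ε}, and if β is empty or nullable also add FOLLOW(N). Iterate to a fixed point.

In X → A -: A is followed by '-', add FIRST('-') \ {ε} = { '-' }

Taking the union: FOLLOW(A) = { '-' }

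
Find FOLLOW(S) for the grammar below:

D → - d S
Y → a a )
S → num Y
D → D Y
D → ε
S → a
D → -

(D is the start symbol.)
{ $, 'a' }

To compute FOLLOW(S), find every occurrence of S on a right-hand side N → α S β: add FIRST(β) \ {ε}, and if β is empty or nullable also add FOLLOW(N). Iterate to a fixed point.

In D → - d S: S is at the end, add FOLLOW(D)

The FOLLOW sets referred to above (computed the same way, to a fixed point):
  FOLLOW(D) = { $, 'a' }

Taking the union: FOLLOW(S) = { $, 'a' }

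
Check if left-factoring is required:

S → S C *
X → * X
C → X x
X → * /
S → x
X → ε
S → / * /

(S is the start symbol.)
Yes, X has productions with common prefix '*'

Left-factoring is needed when two productions for the same non-terminal
share a common prefix on the right-hand side.

Productions for S:
  S → S C *
  S → x
  S → / * /
Productions for X:
  X → * X
  X → * /
  X → ε

Found common prefix '*' in productions for X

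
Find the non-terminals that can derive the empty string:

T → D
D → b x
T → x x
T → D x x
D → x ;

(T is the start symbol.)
None

A non-terminal is nullable if it can derive ε (the empty string): either it has an ε-production, or it has a production whose right-hand side consists entirely of nullable non-terminals.

There are no ε-productions, so no non-terminal can derive ε.
No non-terminals are nullable.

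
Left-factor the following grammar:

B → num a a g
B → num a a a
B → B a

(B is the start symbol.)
B → num a a B'
B' → g
B' → a
B → B a

Left-factoring transforms A → αβ₁ | αβ₂ into A → αA' and A' → β₁ | β₂
(α is the longest common prefix among the alternatives). Repeat until
no nonterminal has two alternatives with a common prefix.

Round 1: B has alternatives sharing prefix 'num a a'. Introduce B': B → num a a B'
  Add: B' → g
  Add: B' → a

No remaining common prefixes — done.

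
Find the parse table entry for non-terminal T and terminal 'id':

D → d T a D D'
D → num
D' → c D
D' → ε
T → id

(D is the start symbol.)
T → id

To find M[T, 'id'], we find productions for T where 'id' is in the predict set (PREDICT(N → α) = (FIRST(α) \ {ε}) ∪ (FOLLOW(N) if α ⇒* ε)).

T → id: PREDICT = { 'id' }
  'id' is in predict set, so this production goes in M[T, 'id']

M[T, 'id'] = T → id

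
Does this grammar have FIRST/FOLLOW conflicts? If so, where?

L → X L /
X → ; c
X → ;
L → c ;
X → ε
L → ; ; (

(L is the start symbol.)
A FIRST/FOLLOW conflict occurs when a non-terminal N has a nullable alternative N → β (β ⇒* ε) and another alternative N → α with FIRST(α) ∩ FOLLOW(N) ≠ ∅: on such a lookahead the parser cannot decide between expanding α and letting N vanish via β.

Nullable non-terminals: X.

X: nullable alternative(s) X → ε; FOLLOW(X) = { ';', 'c' }
  X → ; c: FIRST \ {ε} = { ';' } — overlaps FOLLOW(X) on { ';' }: CONFLICT
  X → ;: FIRST \ {ε} = { ';' } — overlaps FOLLOW(X) on { ';' }: CONFLICT
  X → ε: FIRST \ {ε} = { } — this is the only nullable alternative, skip

L has no nullable alternative, so no FIRST/FOLLOW check is needed there.

So the grammar has 2 FIRST/FOLLOW conflicts (marked CONFLICT above).

Answer: Yes. X → ';' c with FOLLOW(X) on { ';' }; X → ';' with FOLLOW(X) on { ';' }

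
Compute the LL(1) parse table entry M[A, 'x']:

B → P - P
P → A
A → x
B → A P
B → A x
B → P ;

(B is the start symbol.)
To find M[A, 'x'], we find productions for A where 'x' is in the predict set (PREDICT(N → α) = (FIRST(α) \ {ε}) ∪ (FOLLOW(N) if α ⇒* ε)).

A → x: PREDICT = { 'x' }
  'x' is in predict set, so this production goes in M[A, 'x']

M[A, 'x'] = A → x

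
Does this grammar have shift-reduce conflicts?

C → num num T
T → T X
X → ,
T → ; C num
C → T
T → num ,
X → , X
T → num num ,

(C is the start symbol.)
A shift-reduce conflict occurs when an LR(0) state has both:
  - a complete (reduce) item [A → α .] (dot at the end), and
  - a shift item [B → β . c γ] (dot before a terminal).

Augment with C' → C and build the canonical LR(0) collection (I0 = CLOSURE({[C' → . C]}), then GOTO on every symbol after a dot until no new states appear). It has 16 states:
  I0: { [C → . T], [C → . num num T], [C' → . C], [T → . ; C num], [T → . T X], [T → . num ,], [T → . num num ,] }  — shift
  I1: { [C → . T], [C → . num num T], [T → . ; C num], [T → . T X], [T → . num ,], [T → . num num ,], [T → ; . C num] }  — shift
  I2: { [C' → C .] }  — accept
  I3: { [C → T .], [T → T . X], [X → . , X], [X → . ,] }  — shift, reduce
  I4: { [C → num . num T], [T → num . ,], [T → num . num ,] }  — shift
  I5: { [T → num , .] }  — reduce
  I6: { [C → num num . T], [T → . ; C num], [T → . T X], [T → . num ,], [T → . num num ,], [T → num num . ,] }  — shift
  I7: { [T → num num , .] }  — reduce
  I8: { [C → num num T .], [T → T . X], [X → . , X], [X → . ,] }  — shift, reduce
  I9: { [T → num . ,], [T → num . num ,] }  — shift
  I10: { [T → num num . ,] }  — shift
  I11: { [X → , . X], [X → , .], [X → . , X], [X → . ,] }  — shift, reduce
  I12: { [T → T X .] }  — reduce
  I13: { [X → , X .] }  — reduce
  I14: { [T → ; C . num] }  — shift
  I15: { [T → ; C num .] }  — reduce

I3 contains reduce item [C → T .] and shift items [X → . ,], [X → . , X] — shift-reduce conflict.
I8 contains reduce item [C → num num T .] and shift items [X → . ,], [X → . , X] — shift-reduce conflict.
I11 contains reduce item [X → , .] and shift items [X → . ,], [X → . , X] — shift-reduce conflict.

Answer: Yes — I3: [C → T .] vs [X → . ,]; I8: [C → num num T .] vs [X → . ,]; I11: [X → , .] vs [X → . ,]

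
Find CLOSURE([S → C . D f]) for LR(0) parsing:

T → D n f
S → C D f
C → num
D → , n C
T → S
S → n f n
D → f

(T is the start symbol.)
To compute CLOSURE, for each item [A → α.Bβ] where B is a non-terminal, add [B → .γ] for all productions B → γ; repeat for the newly added items until nothing changes.

Start with: [S → C . D f]
  [S → C . D f] has the dot before D: add [D → . , n C], [D → . f]
No further items can be added.

CLOSURE = { [D → . , n C], [D → . f], [S → C . D f] }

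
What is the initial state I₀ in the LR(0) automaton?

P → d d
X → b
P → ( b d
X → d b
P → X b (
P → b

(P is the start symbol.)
First, augment the grammar with P' → P
I₀ = CLOSURE({ [P' → . P] }):
  [P' → . P] has the dot before P: add [P → . d d], [P → . ( b d], [P → . X b (], [P → . b]
  [P → . X b (] has the dot before X: add [X → . b], [X → . d b]
No further items can be added.

I₀ = { [P → . ( b d], [P → . X b (], [P → . b], [P → . d d], [P' → . P], [X → . b], [X → . d b] }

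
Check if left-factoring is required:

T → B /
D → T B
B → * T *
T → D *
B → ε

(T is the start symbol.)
No, left-factoring is not needed

Left-factoring is needed when two productions for the same non-terminal
share a common prefix on the right-hand side.

Productions for T:
  T → B /
  T → D *
Productions for B:
  B → * T *
  B → ε

No common prefixes found.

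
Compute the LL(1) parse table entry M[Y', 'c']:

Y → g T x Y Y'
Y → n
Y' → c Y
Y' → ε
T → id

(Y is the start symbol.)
Y' → c Y, Y' → ε

To find M[Y', 'c'], we find productions for Y' where 'c' is in the predict set (PREDICT(N → α) = (FIRST(α) \ {ε}) ∪ (FOLLOW(N) if α ⇒* ε)).

Relevant sets:
  FOLLOW(Y') = { $, 'c' }

Y' → c Y: PREDICT = { 'c' }
  'c' is in predict set, so this production goes in M[Y', 'c']
Y' → ε: PREDICT = { $, 'c' }
  'c' is in predict set, so this production goes in M[Y', 'c']

M[Y', 'c'] = Y' → c Y, Y' → ε  (a multiply-defined cell — the grammar is not LL(1))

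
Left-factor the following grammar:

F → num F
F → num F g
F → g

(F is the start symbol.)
F → num F F'
F' → ε
F' → g
F → g

Left-factoring transforms A → αβ₁ | αβ₂ into A → αA' and A' → β₁ | β₂
(α is the longest common prefix among the alternatives). Repeat until
no nonterminal has two alternatives with a common prefix.

Round 1: F has alternatives sharing prefix 'num F'. Introduce F': F → num F F'
  Add: F' → ε
  Add: F' → g

No remaining common prefixes — done.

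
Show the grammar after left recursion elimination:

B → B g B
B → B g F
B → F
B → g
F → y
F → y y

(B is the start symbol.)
B → F B'
B → g B'
B' → g B B'
B' → g F B'
B' → ε
F → y
F → y y

B is directly left-recursive. The standard transformation for
  A → A α₁ | ... | A α_m | β₁ | ... | β_n
is
  A  → β₁ A' | ... | β_n A'
  A' → α₁ A' | ... | α_m A' | ε

B → F becomes B → F B'
B → g becomes B → g B'
B → B g B becomes B' → g B B'
B → B g F becomes B' → g F B'
Add B' → ε

Productions for other non-terminals are unchanged:
  F → y
  F → y y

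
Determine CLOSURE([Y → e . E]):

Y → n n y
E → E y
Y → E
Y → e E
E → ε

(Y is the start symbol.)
To compute CLOSURE, for each item [A → α.Bβ] where B is a non-terminal, add [B → .γ] for all productions B → γ; repeat for the newly added items until nothing changes.

Start with: [Y → e . E]
  [Y → e . E] has the dot before E: add [E → . E y], [E → .]
No further items can be added.

CLOSURE = { [E → . E y], [E → .], [Y → e . E] }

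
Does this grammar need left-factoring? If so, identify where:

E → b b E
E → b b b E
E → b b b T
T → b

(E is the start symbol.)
Left-factoring is needed when two productions for the same non-terminal
share a common prefix on the right-hand side.

Productions for E:
  E → b b E
  E → b b b E
  E → b b b T

Found common prefix 'b b' in productions for E

Answer: Yes, E has productions with common prefix 'b b'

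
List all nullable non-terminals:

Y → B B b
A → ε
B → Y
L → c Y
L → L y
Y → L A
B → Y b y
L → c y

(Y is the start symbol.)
{ 'A' }

A non-terminal is nullable if it can derive ε (the empty string): either it has an ε-production, or it has a production whose right-hand side consists entirely of nullable non-terminals.

ε-productions: A → ε
So A is immediately nullable.
No further non-terminal can be added: every production for the remaining non-terminals contains a terminal or a non-nullable non-terminal.
Nullable = { 'A' }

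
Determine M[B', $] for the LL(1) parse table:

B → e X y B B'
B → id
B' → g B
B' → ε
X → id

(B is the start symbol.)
To find M[B', $], we find productions for B' where $ is in the predict set (PREDICT(N → α) = (FIRST(α) \ {ε}) ∪ (FOLLOW(N) if α ⇒* ε)).

Relevant sets:
  FOLLOW(B') = { $, 'g' }

B' → g B: PREDICT = { 'g' }
B' → ε: PREDICT = { $, 'g' }
  $ is in predict set, so this production goes in M[B', $]

M[B', $] = B' → ε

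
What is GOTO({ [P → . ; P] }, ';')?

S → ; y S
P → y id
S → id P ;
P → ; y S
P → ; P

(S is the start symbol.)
GOTO(I, ';') = CLOSURE({ [A → αX.β] : [A → α.Xβ] ∈ I, X = ';' })

Items with dot before ';', with the dot advanced:
  [P → . ; P] → [P → ; . P]
Closure of the advanced items:
  [P → ; . P] has the dot before P: add [P → . y id], [P → . ; y S], [P → . ; P]

GOTO = { [P → . ; P], [P → . ; y S], [P → . y id], [P → ; . P] }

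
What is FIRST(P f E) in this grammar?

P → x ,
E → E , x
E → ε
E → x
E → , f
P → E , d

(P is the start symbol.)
FIRST sets of the non-terminals involved (from the grammar, by fixed-point iteration):
  FIRST(P) = { ',', 'x' }

To compute FIRST(P f E), process the symbols left to right:
Symbol P is a non-terminal. Add FIRST(P) \ {ε} = { ',', 'x' }
P is not nullable (ε ∉ FIRST(P)), so stop here.
FIRST(P f E) = { ',', 'x' }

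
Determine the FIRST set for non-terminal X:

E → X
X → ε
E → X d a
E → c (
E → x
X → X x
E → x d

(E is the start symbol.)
{ 'x', ε }

To compute FIRST(X), examine every production with X on the left-hand side, reading each right-hand side left to right until a non-nullable symbol is reached.

From X → ε:
  - ε-production, so ε ∈ FIRST(X)
From X → X x:
  - X is the symbol being defined: contributes nothing new
    X is nullable, so continue to the next symbol
  - x is a terminal: add 'x' and stop

Collecting: FIRST(X) = { 'x', ε }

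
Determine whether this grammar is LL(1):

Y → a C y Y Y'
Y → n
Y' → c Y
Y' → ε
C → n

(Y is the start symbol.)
Relevant sets:
  FOLLOW(Y') = { $, 'c' }

For Y:
  PREDICT(Y → a C y Y Y') = { 'a' }
  PREDICT(Y → n) = { 'n' }
For Y':
  PREDICT(Y' → c Y) = { 'c' }
  PREDICT(Y' → ε) = { $, 'c' }
C has a single production, so nothing to check there.

Conflict found: Predict set conflict for Y': { 'c' }
The grammar is NOT LL(1).

Answer: No. Predict set conflict for Y': { 'c' }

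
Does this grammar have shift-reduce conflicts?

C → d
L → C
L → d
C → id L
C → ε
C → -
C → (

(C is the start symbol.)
Yes — I0: [C → .] vs [C → . (]; I5: [C → .] vs [C → . (]

A shift-reduce conflict occurs when an LR(0) state has both:
  - a complete (reduce) item [A → α .] (dot at the end), and
  - a shift item [B → β . c γ] (dot before a terminal).

Augment with C' → C and build the canonical LR(0) collection (I0 = CLOSURE({[C' → . C]}), then GOTO on every symbol after a dot until no new states appear). It has 9 states:
  I0: { [C → . (], [C → . -], [C → . d], [C → . id L], [C → .], [C' → . C] }  — shift, reduce
  I1: { [C → ( .] }  — reduce
  I2: { [C → - .] }  — reduce
  I3: { [C' → C .] }  — accept
  I4: { [C → d .] }  — reduce
  I5: { [C → . (], [C → . -], [C → . d], [C → . id L], [C → .], [C → id . L], [L → . C], [L → . d] }  — shift, reduce
  I6: { [L → C .] }  — reduce
  I7: { [C → id L .] }  — reduce
  I8: { [C → d .], [L → d .] }  — 2 reduces

I0 contains reduce item [C → .] and shift items [C → . (], [C → . -], [C → . d], [C → . id L] — shift-reduce conflict.
I5 contains reduce item [C → .] and shift items [C → . (], [C → . -], [C → . d], [C → . id L], [L → . d] — shift-reduce conflict.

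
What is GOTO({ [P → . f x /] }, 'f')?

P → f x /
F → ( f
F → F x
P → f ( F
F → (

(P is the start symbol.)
GOTO(I, 'f') = CLOSURE({ [A → αX.β] : [A → α.Xβ] ∈ I, X = 'f' })

Items with dot before 'f', with the dot advanced:
  [P → . f x /] → [P → f . x /]
Closure adds nothing (no advanced item has the dot before a non-terminal).

GOTO = { [P → f . x /] }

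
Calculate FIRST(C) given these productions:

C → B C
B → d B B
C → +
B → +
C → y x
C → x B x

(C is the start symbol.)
To compute FIRST(C), examine every production with C on the left-hand side, reading each right-hand side left to right until a non-nullable symbol is reached.

FIRST sets of the other non-terminals involved (by the same procedure, iterated to a fixed point):
  FIRST(B) = { '+', 'd' }

From C → B C:
  - B is a non-terminal: add FIRST(B) \ {ε} = { '+', 'd' }
    B is not nullable, so stop
From C → +:
  - '+' is a terminal: add '+' and stop
From C → y x:
  - y is a terminal: add 'y' and stop
From C → x B x:
  - x is a terminal: add 'x' and stop

Collecting: FIRST(C) = { '+', 'd', 'x', 'y' }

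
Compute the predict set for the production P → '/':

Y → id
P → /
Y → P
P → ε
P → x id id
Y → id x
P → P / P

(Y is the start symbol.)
PREDICT(P → '/') = (FIRST(RHS) \ {ε}) ∪ (FOLLOW(P) if ε ∈ FIRST(RHS), i.e. RHS ⇒* ε)
FIRST('/') = { '/' }
ε ∉ FIRST('/'), so FOLLOW(P) is not added.
PREDICT(P → '/') = { '/' }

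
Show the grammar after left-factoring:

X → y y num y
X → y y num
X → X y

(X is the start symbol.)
X → y y num X'
X' → y
X' → ε
X → X y

Left-factoring transforms A → αβ₁ | αβ₂ into A → αA' and A' → β₁ | β₂
(α is the longest common prefix among the alternatives). Repeat until
no nonterminal has two alternatives with a common prefix.

Round 1: X has alternatives sharing prefix 'y y num'. Introduce X': X → y y num X'
  Add: X' → y
  Add: X' → ε

No remaining common prefixes — done.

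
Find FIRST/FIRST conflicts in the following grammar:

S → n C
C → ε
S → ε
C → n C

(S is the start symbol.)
Productions for S:
  S → n C: FIRST = { 'n' }
  S → ε: FIRST = { ε }
Productions for C:
  C → ε: FIRST = { ε }
  C → n C: FIRST = { 'n' }

All alternatives of each non-terminal have pairwise disjoint FIRST sets.

Answer: No FIRST/FIRST conflicts.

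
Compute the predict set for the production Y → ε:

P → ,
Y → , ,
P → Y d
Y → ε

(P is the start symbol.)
{ 'd' }

PREDICT(Y → ε) = (FIRST(RHS) \ {ε}) ∪ (FOLLOW(Y) if ε ∈ FIRST(RHS), i.e. RHS ⇒* ε)
The right-hand side is ε (FIRST(ε) = { ε }), so the predict set is FOLLOW(Y) = { 'd' }
PREDICT(Y → ε) = { 'd' }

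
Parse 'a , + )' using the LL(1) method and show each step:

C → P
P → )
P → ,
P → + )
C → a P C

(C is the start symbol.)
LL(1) parsing maintains a stack (initially the start symbol over $) and the input. At each step: if the stack top is a terminal, match it against the current input token; if it is a non-terminal N, replace it with the RHS of M[N, lookahead] (the unique production whose predict set contains the lookahead).

Stack is shown with the top on the left.

Stack    Input      Action
--------------------------
C $      a , + ) $  output C → a P C
a P C $  a , + ) $  match 'a'
P C $    , + ) $    output P → ,
, C $    , + ) $    match ','
C $      + ) $      output C → P
P $      + ) $      output P → + )
+ ) $    + ) $      match '+'
) $      ) $        match ')'
$        $          accept

The string is accepted.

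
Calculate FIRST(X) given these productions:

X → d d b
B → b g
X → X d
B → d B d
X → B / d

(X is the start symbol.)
To compute FIRST(X), examine every production with X on the left-hand side, reading each right-hand side left to right until a non-nullable symbol is reached.

FIRST sets of the other non-terminals involved (by the same procedure, iterated to a fixed point):
  FIRST(B) = { 'b', 'd' }

From X → d d b:
  - d is a terminal: add 'd' and stop
From X → X d:
  - X is the symbol being defined: contributes nothing new
    X is not nullable, so stop
From X → B / d:
  - B is a non-terminal: add FIRST(B) \ {ε} = { 'b', 'd' }
    B is not nullable, so stop

Collecting: FIRST(X) = { 'b', 'd' }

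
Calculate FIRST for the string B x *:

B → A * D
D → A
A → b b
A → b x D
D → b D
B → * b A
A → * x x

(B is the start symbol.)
FIRST sets of the non-terminals involved (from the grammar, by fixed-point iteration):
  FIRST(B) = { '*', 'b' }

To compute FIRST(B x *), process the symbols left to right:
Symbol B is a non-terminal. Add FIRST(B) \ {ε} = { '*', 'b' }
B is not nullable (ε ∉ FIRST(B)), so stop here.
FIRST(B x *) = { '*', 'b' }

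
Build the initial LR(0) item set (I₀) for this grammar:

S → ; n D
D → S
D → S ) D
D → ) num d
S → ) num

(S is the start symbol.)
First, augment the grammar with S' → S
I₀ = CLOSURE({ [S' → . S] }):
  [S' → . S] has the dot before S: add [S → . ; n D], [S → . ) num]
No further items can be added.

I₀ = { [S → . ) num], [S → . ; n D], [S' → . S] }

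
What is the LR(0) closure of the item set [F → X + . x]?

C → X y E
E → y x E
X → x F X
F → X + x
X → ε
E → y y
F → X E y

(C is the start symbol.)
Start with: [F → X + . x]
The dot precedes the terminal x, so nothing is added.

CLOSURE = { [F → X + . x] }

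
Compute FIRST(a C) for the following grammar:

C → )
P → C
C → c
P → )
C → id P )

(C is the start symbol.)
{ 'a' }

To compute FIRST(a C), process the symbols left to right:
Symbol a is a terminal. Add 'a' and stop.
FIRST(a C) = { 'a' }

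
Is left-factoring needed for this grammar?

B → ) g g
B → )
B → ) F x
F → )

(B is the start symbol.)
Yes, B has productions with common prefix ')'

Left-factoring is needed when two productions for the same non-terminal
share a common prefix on the right-hand side.

Productions for B:
  B → ) g g
  B → )
  B → ) F x

Found common prefix ')' in productions for B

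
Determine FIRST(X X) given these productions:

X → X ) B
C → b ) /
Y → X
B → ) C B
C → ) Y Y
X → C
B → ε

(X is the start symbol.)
FIRST sets of the non-terminals involved (from the grammar, by fixed-point iteration):
  FIRST(X) = { ')', 'b' }

To compute FIRST(X X), process the symbols left to right:
Symbol X is a non-terminal. Add FIRST(X) \ {ε} = { ')', 'b' }
X is not nullable (ε ∉ FIRST(X)), so stop here.
FIRST(X X) = { ')', 'b' }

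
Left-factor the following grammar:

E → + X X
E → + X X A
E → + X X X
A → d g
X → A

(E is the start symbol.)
E → + X X E'
E' → ε
E' → A
E' → X
A → d g
X → A

Left-factoring transforms A → αβ₁ | αβ₂ into A → αA' and A' → β₁ | β₂
(α is the longest common prefix among the alternatives). Repeat until
no nonterminal has two alternatives with a common prefix.

Round 1: E has alternatives sharing prefix '+ X X'. Introduce E': E → + X X E'
  Add: E' → ε
  Add: E' → A
  Add: E' → X

No remaining common prefixes — done.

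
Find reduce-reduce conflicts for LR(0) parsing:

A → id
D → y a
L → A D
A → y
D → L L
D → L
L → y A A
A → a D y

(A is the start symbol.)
No reduce-reduce conflicts

A reduce-reduce conflict occurs when an LR(0) state has two complete items [A → α .] and [B → β .] — both call for a reduction, and with no lookahead the parser cannot choose between them.

Augment with A' → A and build the canonical LR(0) collection (I0 = CLOSURE({[A' → . A]}), then GOTO on every symbol after a dot until no new states appear). It has 16 states:
  I0: { [A → . a D y], [A → . id], [A → . y], [A' → . A] }  — shift
  I1: { [A' → A .] }  — accept
  I2: { [A → . a D y], [A → . id], [A → . y], [A → a . D y], [D → . L L], [D → . L], [D → . y a], [L → . A D], [L → . y A A] }  — shift
  I3: { [A → id .] }  — reduce
  I4: { [A → y .] }  — reduce
  I5: { [A → . a D y], [A → . id], [A → . y], [D → . L L], [D → . L], [D → . y a], [L → . A D], [L → . y A A], [L → A . D] }  — shift
  I6: { [A → a D . y] }  — shift
  I7: { [A → . a D y], [A → . id], [A → . y], [D → L . L], [D → L .], [L → . A D], [L → . y A A] }  — shift, reduce
  I8: { [A → . a D y], [A → . id], [A → . y], [A → y .], [D → y . a], [L → y . A A] }  — shift, reduce
  I9: { [A → . a D y], [A → . id], [A → . y], [L → y A . A] }  — shift
  I10: { [A → . a D y], [A → . id], [A → . y], [A → a . D y], [D → . L L], [D → . L], [D → . y a], [D → y a .], [L → . A D], [L → . y A A] }  — shift, reduce
  I11: { [L → y A A .] }  — reduce
  I12: { [D → L L .] }  — reduce
  I13: { [A → . a D y], [A → . id], [A → . y], [A → y .], [L → y . A A] }  — shift, reduce
  I14: { [A → a D y .] }  — reduce
  I15: { [L → A D .] }  — reduce

No state contains more than one complete item.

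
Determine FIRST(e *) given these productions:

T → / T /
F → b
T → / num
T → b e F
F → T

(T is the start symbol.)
{ 'e' }

To compute FIRST(e *), process the symbols left to right:
Symbol e is a terminal. Add 'e' and stop.
FIRST(e *) = { 'e' }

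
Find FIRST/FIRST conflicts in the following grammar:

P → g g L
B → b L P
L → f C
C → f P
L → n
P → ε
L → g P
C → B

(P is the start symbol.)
No FIRST/FIRST conflicts.

A FIRST/FIRST conflict occurs when two productions N → α and N → β for the same non-terminal have FIRST(α) ∩ FIRST(β) ≠ ∅ (with ε ∈ FIRST of a nullable right-hand side, so two nullable alternatives also conflict).

FIRST sets of the non-terminals at (or reachable through a nullable prefix from) the front of some alternative:
  FIRST(B) = { 'b' }

Productions for P:
  P → g g L: FIRST = { 'g' }
  P → ε: FIRST = { ε }
Productions for L:
  L → f C: FIRST = { 'f' }
  L → n: FIRST = { 'n' }
  L → g P: FIRST = { 'g' }
Productions for C:
  C → f P: FIRST = { 'f' }
  C → B: FIRST = { 'b' }
B has only one production, so no FIRST/FIRST conflict is possible there.

All alternatives of each non-terminal have pairwise disjoint FIRST sets.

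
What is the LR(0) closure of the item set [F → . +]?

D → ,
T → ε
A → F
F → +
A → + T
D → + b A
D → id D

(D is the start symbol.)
{ [F → . +] }

To compute CLOSURE, for each item [A → α.Bβ] where B is a non-terminal, add [B → .γ] for all productions B → γ; repeat for the newly added items until nothing changes.

Start with: [F → . +]
The dot precedes the terminal '+', so nothing is added.

CLOSURE = { [F → . +] }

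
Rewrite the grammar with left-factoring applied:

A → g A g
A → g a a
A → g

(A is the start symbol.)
A → g A'
A' → A g
A' → a a
A' → ε

Left-factoring transforms A → αβ₁ | αβ₂ into A → αA' and A' → β₁ | β₂
(α is the longest common prefix among the alternatives). Repeat until
no nonterminal has two alternatives with a common prefix.

Round 1: A has alternatives sharing prefix 'g'. Introduce A': A → g A'
  Add: A' → A g
  Add: A' → a a
  Add: A' → ε

No remaining common prefixes — done.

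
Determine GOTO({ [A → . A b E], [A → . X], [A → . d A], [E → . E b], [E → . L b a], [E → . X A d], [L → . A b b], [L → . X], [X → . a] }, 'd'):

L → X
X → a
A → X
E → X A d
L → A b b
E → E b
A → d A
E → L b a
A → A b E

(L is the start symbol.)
{ [A → . A b E], [A → . X], [A → . d A], [A → d . A], [X → . a] }

GOTO(I, 'd') = CLOSURE({ [A → αX.β] : [A → α.Xβ] ∈ I, X = 'd' })

Items with dot before 'd', with the dot advanced:
  [A → . d A] → [A → d . A]
Closure of the advanced items:
  [A → d . A] has the dot before A: add [A → . X], [A → . d A], [A → . A b E]
  [A → . X] has the dot before X: add [X → . a]

GOTO = { [A → . A b E], [A → . X], [A → . d A], [A → d . A], [X → . a] }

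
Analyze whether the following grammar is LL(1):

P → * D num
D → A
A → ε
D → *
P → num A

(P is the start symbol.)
A grammar is LL(1) if for each non-terminal N with multiple productions, the predict sets of those productions are pairwise disjoint, where PREDICT(N → α) = (FIRST(α) \ {ε}) ∪ (FOLLOW(N) if α ⇒* ε).

Relevant sets:
  FIRST(A) = { ε }
  FOLLOW(D) = { 'num' }

For P:
  PREDICT(P → '*' D num) = { '*' }
  PREDICT(P → num A) = { 'num' }
For D:
  PREDICT(D → A) = { 'num' }
  PREDICT(D → '*') = { '*' }
A has a single production, so nothing to check there.

All predict sets are disjoint. The grammar IS LL(1).

Answer: Yes, the grammar is LL(1).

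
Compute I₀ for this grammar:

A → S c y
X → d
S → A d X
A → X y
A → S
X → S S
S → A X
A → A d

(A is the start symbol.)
{ [A → . A d], [A → . S c y], [A → . S], [A → . X y], [A' → . A], [S → . A X], [S → . A d X], [X → . S S], [X → . d] }

First, augment the grammar with A' → A
I₀ = CLOSURE({ [A' → . A] }):
  [A' → . A] has the dot before A: add [A → . S c y], [A → . X y], [A → . S], [A → . A d]
  [A → . S c y] has the dot before S: add [S → . A d X], [S → . A X]
  [A → . X y] has the dot before X: add [X → . d], [X → . S S]
No further items can be added.

I₀ = { [A → . A d], [A → . S c y], [A → . S], [A → . X y], [A' → . A], [S → . A X], [S → . A d X], [X → . S S], [X → . d] }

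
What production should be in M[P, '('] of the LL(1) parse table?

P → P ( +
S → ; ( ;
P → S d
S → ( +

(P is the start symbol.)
P → P ( +, P → S d

To find M[P, '('], we find productions for P where '(' is in the predict set (PREDICT(N → α) = (FIRST(α) \ {ε}) ∪ (FOLLOW(N) if α ⇒* ε)).

Relevant sets:
  FIRST(P) = { '(', ';' }
  FIRST(S) = { '(', ';' }

P → P ( +: PREDICT = { '(', ';' }
  '(' is in predict set, so this production goes in M[P, '(']
P → S d: PREDICT = { '(', ';' }
  '(' is in predict set, so this production goes in M[P, '(']

M[P, '('] = P → P ( +, P → S d  (a multiply-defined cell — the grammar is not LL(1))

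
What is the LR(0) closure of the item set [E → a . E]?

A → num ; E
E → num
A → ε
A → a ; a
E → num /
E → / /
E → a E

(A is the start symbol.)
{ [E → . / /], [E → . a E], [E → . num /], [E → . num], [E → a . E] }

Start with: [E → a . E]
  [E → a . E] has the dot before E: add [E → . num], [E → . num /], [E → . / /], [E → . a E]
No further items can be added.

CLOSURE = { [E → . / /], [E → . a E], [E → . num /], [E → . num], [E → a . E] }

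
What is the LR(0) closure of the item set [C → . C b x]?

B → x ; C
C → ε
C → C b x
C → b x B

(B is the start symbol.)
Start with: [C → . C b x]
  [C → . C b x] has the dot before C: add [C → .], [C → . b x B]
No further items can be added.

CLOSURE = { [C → . C b x], [C → . b x B], [C → .] }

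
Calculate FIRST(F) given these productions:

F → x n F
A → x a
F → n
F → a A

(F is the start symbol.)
{ 'a', 'n', 'x' }

To compute FIRST(F), examine every production with F on the left-hand side, reading each right-hand side left to right until a non-nullable symbol is reached.

From F → x n F:
  - x is a terminal: add 'x' and stop
From F → n:
  - n is a terminal: add 'n' and stop
From F → a A:
  - a is a terminal: add 'a' and stop

Collecting: FIRST(F) = { 'a', 'n', 'x' }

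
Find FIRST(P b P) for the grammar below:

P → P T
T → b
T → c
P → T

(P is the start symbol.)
{ 'b', 'c' }

FIRST sets of the non-terminals involved (from the grammar, by fixed-point iteration):
  FIRST(P) = { 'b', 'c' }

To compute FIRST(P b P), process the symbols left to right:
Symbol P is a non-terminal. Add FIRST(P) \ {ε} = { 'b', 'c' }
P is not nullable (ε ∉ FIRST(P)), so stop here.
FIRST(P b P) = { 'b', 'c' }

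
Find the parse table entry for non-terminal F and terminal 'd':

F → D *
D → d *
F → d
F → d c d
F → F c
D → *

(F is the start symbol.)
F → D *, F → d, F → d c d, F → F c

To find M[F, 'd'], we find productions for F where 'd' is in the predict set (PREDICT(N → α) = (FIRST(α) \ {ε}) ∪ (FOLLOW(N) if α ⇒* ε)).

Relevant sets:
  FIRST(D) = { '*', 'd' }
  FIRST(F) = { '*', 'd' }

F → D *: PREDICT = { '*', 'd' }
  'd' is in predict set, so this production goes in M[F, 'd']
F → d: PREDICT = { 'd' }
  'd' is in predict set, so this production goes in M[F, 'd']
F → d c d: PREDICT = { 'd' }
  'd' is in predict set, so this production goes in M[F, 'd']
F → F c: PREDICT = { '*', 'd' }
  'd' is in predict set, so this production goes in M[F, 'd']

M[F, 'd'] = F → D *, F → d, F → d c d, F → F c  (a multiply-defined cell — the grammar is not LL(1))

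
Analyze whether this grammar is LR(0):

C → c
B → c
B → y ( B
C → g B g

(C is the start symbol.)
A grammar is LR(0) if no state in the canonical LR(0) collection has:
  - both a shift item (dot before a terminal) and a complete item (shift-reduce conflict), or
  - two or more complete items (reduce-reduce conflict; the accept item [C' → C .] counts as a complete item here).

Augment with C' → C and build the canonical LR(0) collection (I0 = CLOSURE({[C' → . C]}), then GOTO on every symbol after a dot until no new states appear). It has 10 states:
  I0: { [C → . c], [C → . g B g], [C' → . C] }  — shift
  I1: { [C' → C .] }  — accept
  I2: { [C → c .] }  — reduce
  I3: { [B → . c], [B → . y ( B], [C → g . B g] }  — shift
  I4: { [C → g B . g] }  — shift
  I5: { [B → c .] }  — reduce
  I6: { [B → y . ( B] }  — shift
  I7: { [B → . c], [B → . y ( B], [B → y ( . B] }  — shift
  I8: { [B → y ( B .] }  — reduce
  I9: { [C → g B g .] }  — reduce

Every state is either a pure shift/goto state or contains exactly one complete item and nothing to shift — no conflicts. The grammar is LR(0).

Answer: Yes, the grammar is LR(0)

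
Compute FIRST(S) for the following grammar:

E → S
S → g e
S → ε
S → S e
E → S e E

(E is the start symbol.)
{ 'e', 'g', ε }

To compute FIRST(S), examine every production with S on the left-hand side, reading each right-hand side left to right until a non-nullable symbol is reached.

From S → g e:
  - g is a terminal: add 'g' and stop
From S → ε:
  - ε-production, so ε ∈ FIRST(S)
From S → S e:
  - S is the symbol being defined: contributes nothing new
    S is nullable, so continue to the next symbol
  - e is a terminal: add 'e' and stop

Collecting: FIRST(S) = { 'e', 'g', ε }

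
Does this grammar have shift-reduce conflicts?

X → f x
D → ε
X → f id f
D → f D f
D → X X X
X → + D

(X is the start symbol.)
A shift-reduce conflict occurs when an LR(0) state has both:
  - a complete (reduce) item [A → α .] (dot at the end), and
  - a shift item [B → β . c γ] (dot before a terminal).

Augment with X' → X and build the canonical LR(0) collection (I0 = CLOSURE({[X' → . X]}), then GOTO on every symbol after a dot until no new states appear). It has 14 states:
  I0: { [X → . + D], [X → . f id f], [X → . f x], [X' → . X] }  — shift
  I1: { [D → . X X X], [D → . f D f], [D → .], [X → + . D], [X → . + D], [X → . f id f], [X → . f x] }  — shift, reduce
  I2: { [X' → X .] }  — accept
  I3: { [X → f . id f], [X → f . x] }  — shift
  I4: { [X → f id . f] }  — shift
  I5: { [X → f x .] }  — reduce
  I6: { [X → f id f .] }  — reduce
  I7: { [X → + D .] }  — reduce
  I8: { [D → X . X X], [X → . + D], [X → . f id f], [X → . f x] }  — shift
  I9: { [D → . X X X], [D → . f D f], [D → .], [D → f . D f], [X → . + D], [X → . f id f], [X → . f x], [X → f . id f], [X → f . x] }  — shift, reduce
  I10: { [D → f D . f] }  — shift
  I11: { [D → f D f .] }  — reduce
  I12: { [D → X X . X], [X → . + D], [X → . f id f], [X → . f x] }  — shift
  I13: { [D → X X X .] }  — reduce

I1 contains reduce item [D → .] and shift items [D → . f D f], [X → . + D], [X → . f id f], [X → . f x] — shift-reduce conflict.
I9 contains reduce item [D → .] and shift items [D → . f D f], [X → . + D], [X → . f id f], [X → f . id f], [X → . f x], [X → f . x] — shift-reduce conflict.

Answer: Yes — I1: [D → .] vs [D → . f D f]; I9: [D → .] vs [D → . f D f]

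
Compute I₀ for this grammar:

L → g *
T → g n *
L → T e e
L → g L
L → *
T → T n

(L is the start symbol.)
{ [L → . *], [L → . T e e], [L → . g *], [L → . g L], [L' → . L], [T → . T n], [T → . g n *] }

First, augment the grammar with L' → L
I₀ = CLOSURE({ [L' → . L] }):
  [L' → . L] has the dot before L: add [L → . g *], [L → . T e e], [L → . g L], [L → . *]
  [L → . T e e] has the dot before T: add [T → . g n *], [T → . T n]
No further items can be added.

I₀ = { [L → . *], [L → . T e e], [L → . g *], [L → . g L], [L' → . L], [T → . T n], [T → . g n *] }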